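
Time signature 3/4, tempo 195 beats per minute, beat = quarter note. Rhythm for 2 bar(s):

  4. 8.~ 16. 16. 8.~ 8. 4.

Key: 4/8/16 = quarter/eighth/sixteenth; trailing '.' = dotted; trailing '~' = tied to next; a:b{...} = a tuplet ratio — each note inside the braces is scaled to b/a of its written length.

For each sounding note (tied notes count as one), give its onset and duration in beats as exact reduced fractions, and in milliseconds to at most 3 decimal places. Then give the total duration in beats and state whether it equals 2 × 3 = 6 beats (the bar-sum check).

1) 0.0ms=0b +461.538ms=3/2b
2) 461.538ms=3/2b +346.154ms=9/8b
3) 807.692ms=21/8b +115.385ms=3/8b
4) 923.077ms=3b +461.538ms=3/2b
5) 1384.615ms=9/2b +461.538ms=3/2b
Σ=6b of 6 (195bpm 3/4) — PASS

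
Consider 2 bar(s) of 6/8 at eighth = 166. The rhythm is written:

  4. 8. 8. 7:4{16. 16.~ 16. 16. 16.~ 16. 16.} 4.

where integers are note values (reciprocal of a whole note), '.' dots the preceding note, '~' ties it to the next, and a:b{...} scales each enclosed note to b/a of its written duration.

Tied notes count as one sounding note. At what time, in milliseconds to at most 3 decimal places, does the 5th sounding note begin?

note 5 onset = 45/7b = 2323.58ms

1. 0.0ms @ 0 + 1084.337ms (3)
2. 1084.337ms @ 3 + 542.169ms (3/2)
3. 1626.506ms @ 9/2 + 542.169ms (3/2)
4. 2168.675ms @ 6 + 154.905ms (3/7)
5. 2323.58ms @ 45/7 + 309.811ms (6/7)
6. 2633.391ms @ 51/7 + 154.905ms (3/7)
7. 2788.296ms @ 54/7 + 309.811ms (6/7)
8. 3098.107ms @ 60/7 + 154.905ms (3/7)
9. 3253.012ms @ 9 + 1084.337ms (3)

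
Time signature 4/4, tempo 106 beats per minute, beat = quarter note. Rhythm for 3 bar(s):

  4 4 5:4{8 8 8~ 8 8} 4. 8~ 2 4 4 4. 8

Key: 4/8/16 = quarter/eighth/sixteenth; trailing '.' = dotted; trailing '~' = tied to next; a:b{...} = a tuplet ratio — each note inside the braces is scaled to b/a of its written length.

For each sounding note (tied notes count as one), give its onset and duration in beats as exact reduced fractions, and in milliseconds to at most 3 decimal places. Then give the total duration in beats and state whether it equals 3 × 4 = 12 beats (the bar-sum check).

1) 0.0ms=0b +566.038ms=1b
2) 566.038ms=1b +566.038ms=1b
3) 1132.075ms=2b +226.415ms=2/5b
4) 1358.491ms=12/5b +226.415ms=2/5b
5) 1584.906ms=14/5b +452.83ms=4/5b
6) 2037.736ms=18/5b +226.415ms=2/5b
7) 2264.151ms=4b +849.057ms=3/2b
8) 3113.208ms=11/2b +1415.094ms=5/2b
9) 4528.302ms=8b +566.038ms=1b
10) 5094.34ms=9b +566.038ms=1b
11) 5660.377ms=10b +849.057ms=3/2b
12) 6509.434ms=23/2b +283.019ms=1/2b
Σ=12b of 12 (106bpm 4/4) — PASS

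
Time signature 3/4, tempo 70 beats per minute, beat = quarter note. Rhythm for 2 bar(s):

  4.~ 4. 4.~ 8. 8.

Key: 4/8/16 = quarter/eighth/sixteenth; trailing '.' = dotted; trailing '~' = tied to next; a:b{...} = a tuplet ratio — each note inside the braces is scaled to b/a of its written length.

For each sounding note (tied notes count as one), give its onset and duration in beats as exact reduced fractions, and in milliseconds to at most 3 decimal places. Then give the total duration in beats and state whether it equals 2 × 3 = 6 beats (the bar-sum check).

1) 0.0ms=0b +2571.429ms=3b
2) 2571.429ms=3b +1928.571ms=9/4b
3) 4500.0ms=21/4b +642.857ms=3/4b
Σ=6b of 6 (70bpm 3/4) — PASS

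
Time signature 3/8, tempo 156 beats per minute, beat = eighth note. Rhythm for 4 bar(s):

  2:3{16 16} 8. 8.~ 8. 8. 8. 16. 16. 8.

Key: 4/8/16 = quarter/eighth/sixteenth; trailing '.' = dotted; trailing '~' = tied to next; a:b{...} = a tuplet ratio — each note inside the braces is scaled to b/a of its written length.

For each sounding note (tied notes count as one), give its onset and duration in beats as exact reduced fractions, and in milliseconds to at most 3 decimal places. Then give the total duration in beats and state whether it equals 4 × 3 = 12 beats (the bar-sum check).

1) 0.0ms=0b +288.462ms=3/4b
2) 288.462ms=3/4b +288.462ms=3/4b
3) 576.923ms=3/2b +576.923ms=3/2b
4) 1153.846ms=3b +1153.846ms=3b
5) 2307.692ms=6b +576.923ms=3/2b
6) 2884.615ms=15/2b +576.923ms=3/2b
7) 3461.538ms=9b +288.462ms=3/4b
8) 3750.0ms=39/4b +288.462ms=3/4b
9) 4038.462ms=21/2b +576.923ms=3/2b
Σ=12b of 12 (156bpm 3/8) — PASS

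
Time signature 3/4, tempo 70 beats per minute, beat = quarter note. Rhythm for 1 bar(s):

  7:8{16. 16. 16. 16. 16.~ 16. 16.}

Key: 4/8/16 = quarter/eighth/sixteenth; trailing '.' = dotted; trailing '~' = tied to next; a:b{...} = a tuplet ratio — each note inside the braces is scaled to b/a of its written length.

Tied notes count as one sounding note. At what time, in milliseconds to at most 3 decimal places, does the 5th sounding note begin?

note 5 onset = 12/7b = 1469.388ms

1. 0.0ms @ 0 + 367.347ms (3/7)
2. 367.347ms @ 3/7 + 367.347ms (3/7)
3. 734.694ms @ 6/7 + 367.347ms (3/7)
4. 1102.041ms @ 9/7 + 367.347ms (3/7)
5. 1469.388ms @ 12/7 + 734.694ms (6/7)
6. 2204.082ms @ 18/7 + 367.347ms (3/7)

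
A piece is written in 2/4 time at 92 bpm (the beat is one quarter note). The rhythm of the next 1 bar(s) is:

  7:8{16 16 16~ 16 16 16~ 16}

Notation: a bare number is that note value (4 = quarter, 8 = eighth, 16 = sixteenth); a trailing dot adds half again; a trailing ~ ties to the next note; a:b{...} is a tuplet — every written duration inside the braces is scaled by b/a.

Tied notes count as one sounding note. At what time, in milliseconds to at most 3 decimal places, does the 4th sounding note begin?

1. 0.0ms @ 0 + 186.335ms (2/7)
2. 186.335ms @ 2/7 + 186.335ms (2/7)
3. 372.671ms @ 4/7 + 372.671ms (4/7)
4. 745.342ms @ 8/7 + 186.335ms (2/7)
5. 931.677ms @ 10/7 + 372.671ms (4/7)

note 4 onset = 8/7b = 745.342ms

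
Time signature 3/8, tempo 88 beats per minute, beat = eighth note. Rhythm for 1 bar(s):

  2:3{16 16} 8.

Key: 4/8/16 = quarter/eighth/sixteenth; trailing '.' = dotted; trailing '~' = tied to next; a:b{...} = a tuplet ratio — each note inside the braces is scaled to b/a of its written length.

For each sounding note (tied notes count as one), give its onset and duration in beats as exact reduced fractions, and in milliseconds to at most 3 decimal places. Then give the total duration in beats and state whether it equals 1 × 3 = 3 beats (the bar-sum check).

1) 0.0ms=0b +511.364ms=3/4b
2) 511.364ms=3/4b +511.364ms=3/4b
3) 1022.727ms=3/2b +1022.727ms=3/2b
Σ=3b of 3 (88bpm 3/8) — PASS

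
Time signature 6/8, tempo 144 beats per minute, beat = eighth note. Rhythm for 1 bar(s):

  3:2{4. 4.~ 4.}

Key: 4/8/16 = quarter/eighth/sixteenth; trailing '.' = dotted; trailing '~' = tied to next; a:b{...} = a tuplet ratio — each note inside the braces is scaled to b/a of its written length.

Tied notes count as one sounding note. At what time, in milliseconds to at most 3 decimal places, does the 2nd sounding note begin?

note 2 onset = 2b = 833.333ms

1. 0.0ms @ 0 + 833.333ms (2)
2. 833.333ms @ 2 + 1666.667ms (4)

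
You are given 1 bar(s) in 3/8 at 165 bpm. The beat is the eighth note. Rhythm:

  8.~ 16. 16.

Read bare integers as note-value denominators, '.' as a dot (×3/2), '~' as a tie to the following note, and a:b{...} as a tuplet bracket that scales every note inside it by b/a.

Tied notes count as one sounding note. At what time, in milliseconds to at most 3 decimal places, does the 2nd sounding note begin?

1. 0.0ms @ 0 + 818.182ms (9/4)
2. 818.182ms @ 9/4 + 272.727ms (3/4)

note 2 onset = 9/4b = 818.182ms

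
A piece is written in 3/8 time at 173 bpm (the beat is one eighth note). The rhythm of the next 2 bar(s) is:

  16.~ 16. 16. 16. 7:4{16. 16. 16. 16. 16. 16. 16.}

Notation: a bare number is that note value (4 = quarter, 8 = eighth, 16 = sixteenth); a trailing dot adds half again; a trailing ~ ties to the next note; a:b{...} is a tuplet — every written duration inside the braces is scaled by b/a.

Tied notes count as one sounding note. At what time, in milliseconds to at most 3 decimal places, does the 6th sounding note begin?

note 6 onset = 27/7b = 1337.737ms

1. 0.0ms @ 0 + 520.231ms (3/2)
2. 520.231ms @ 3/2 + 260.116ms (3/4)
3. 780.347ms @ 9/4 + 260.116ms (3/4)
4. 1040.462ms @ 3 + 148.637ms (3/7)
5. 1189.1ms @ 24/7 + 148.637ms (3/7)
6. 1337.737ms @ 27/7 + 148.637ms (3/7)
7. 1486.375ms @ 30/7 + 148.637ms (3/7)
8. 1635.012ms @ 33/7 + 148.637ms (3/7)
9. 1783.65ms @ 36/7 + 148.637ms (3/7)
10. 1932.287ms @ 39/7 + 148.637ms (3/7)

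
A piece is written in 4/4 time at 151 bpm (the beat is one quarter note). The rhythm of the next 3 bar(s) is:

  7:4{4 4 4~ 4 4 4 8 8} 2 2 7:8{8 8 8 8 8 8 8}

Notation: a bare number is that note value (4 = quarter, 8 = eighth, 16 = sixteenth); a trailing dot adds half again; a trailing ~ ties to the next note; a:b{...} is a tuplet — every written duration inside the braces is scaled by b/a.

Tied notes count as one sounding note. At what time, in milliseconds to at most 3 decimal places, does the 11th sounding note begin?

1. 0.0ms @ 0 + 227.058ms (4/7)
2. 227.058ms @ 4/7 + 227.058ms (4/7)
3. 454.115ms @ 8/7 + 454.115ms (8/7)
4. 908.231ms @ 16/7 + 227.058ms (4/7)
5. 1135.289ms @ 20/7 + 227.058ms (4/7)
6. 1362.346ms @ 24/7 + 113.529ms (2/7)
7. 1475.875ms @ 26/7 + 113.529ms (2/7)
8. 1589.404ms @ 4 + 794.702ms (2)
9. 2384.106ms @ 6 + 794.702ms (2)
10. 3178.808ms @ 8 + 227.058ms (4/7)
11. 3405.866ms @ 60/7 + 227.058ms (4/7)
12. 3632.923ms @ 64/7 + 227.058ms (4/7)
13. 3859.981ms @ 68/7 + 227.058ms (4/7)
14. 4087.039ms @ 72/7 + 227.058ms (4/7)
15. 4314.096ms @ 76/7 + 227.058ms (4/7)
16. 4541.154ms @ 80/7 + 227.058ms (4/7)

note 11 onset = 60/7b = 3405.866ms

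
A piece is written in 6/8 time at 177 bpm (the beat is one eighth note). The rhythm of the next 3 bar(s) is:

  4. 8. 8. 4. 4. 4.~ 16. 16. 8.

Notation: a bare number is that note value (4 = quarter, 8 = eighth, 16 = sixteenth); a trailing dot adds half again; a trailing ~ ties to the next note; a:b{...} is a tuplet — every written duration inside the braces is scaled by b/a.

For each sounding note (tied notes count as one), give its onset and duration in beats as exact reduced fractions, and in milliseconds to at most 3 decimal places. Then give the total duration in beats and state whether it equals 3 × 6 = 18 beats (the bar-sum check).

1) 0.0ms=0b +1016.949ms=3b
2) 1016.949ms=3b +508.475ms=3/2b
3) 1525.424ms=9/2b +508.475ms=3/2b
4) 2033.898ms=6b +1016.949ms=3b
5) 3050.847ms=9b +1016.949ms=3b
6) 4067.797ms=12b +1271.186ms=15/4b
7) 5338.983ms=63/4b +254.237ms=3/4b
8) 5593.22ms=33/2b +508.475ms=3/2b
Σ=18b of 18 (177bpm 6/8) — PASS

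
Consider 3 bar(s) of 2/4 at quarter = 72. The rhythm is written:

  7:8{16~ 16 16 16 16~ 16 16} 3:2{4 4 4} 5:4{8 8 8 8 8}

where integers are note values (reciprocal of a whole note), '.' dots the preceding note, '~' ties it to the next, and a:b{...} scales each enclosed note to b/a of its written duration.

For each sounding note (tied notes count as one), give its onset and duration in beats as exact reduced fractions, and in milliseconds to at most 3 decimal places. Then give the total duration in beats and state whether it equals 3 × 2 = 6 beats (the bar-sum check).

1) 0.0ms=0b +476.19ms=4/7b
2) 476.19ms=4/7b +238.095ms=2/7b
3) 714.286ms=6/7b +238.095ms=2/7b
4) 952.381ms=8/7b +476.19ms=4/7b
5) 1428.571ms=12/7b +238.095ms=2/7b
6) 1666.667ms=2b +555.556ms=2/3b
7) 2222.222ms=8/3b +555.556ms=2/3b
8) 2777.778ms=10/3b +555.556ms=2/3b
9) 3333.333ms=4b +333.333ms=2/5b
10) 3666.667ms=22/5b +333.333ms=2/5b
11) 4000.0ms=24/5b +333.333ms=2/5b
12) 4333.333ms=26/5b +333.333ms=2/5b
13) 4666.667ms=28/5b +333.333ms=2/5b
Σ=6b of 6 (72bpm 2/4) — PASS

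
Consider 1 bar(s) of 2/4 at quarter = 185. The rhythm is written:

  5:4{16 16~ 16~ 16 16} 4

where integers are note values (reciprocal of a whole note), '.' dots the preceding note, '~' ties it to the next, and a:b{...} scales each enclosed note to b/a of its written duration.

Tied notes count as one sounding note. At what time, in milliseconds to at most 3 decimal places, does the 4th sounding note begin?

1. 0.0ms @ 0 + 64.865ms (1/5)
2. 64.865ms @ 1/5 + 194.595ms (3/5)
3. 259.459ms @ 4/5 + 64.865ms (1/5)
4. 324.324ms @ 1 + 324.324ms (1)

note 4 onset = 1b = 324.324ms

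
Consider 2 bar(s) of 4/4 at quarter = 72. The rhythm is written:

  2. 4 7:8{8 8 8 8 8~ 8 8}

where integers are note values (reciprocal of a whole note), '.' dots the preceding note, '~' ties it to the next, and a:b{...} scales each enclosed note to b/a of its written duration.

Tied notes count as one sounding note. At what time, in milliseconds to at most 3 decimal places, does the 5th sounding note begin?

note 5 onset = 36/7b = 4285.714ms

1. 0.0ms @ 0 + 2500.0ms (3)
2. 2500.0ms @ 3 + 833.333ms (1)
3. 3333.333ms @ 4 + 476.19ms (4/7)
4. 3809.524ms @ 32/7 + 476.19ms (4/7)
5. 4285.714ms @ 36/7 + 476.19ms (4/7)
6. 4761.905ms @ 40/7 + 476.19ms (4/7)
7. 5238.095ms @ 44/7 + 952.381ms (8/7)
8. 6190.476ms @ 52/7 + 476.19ms (4/7)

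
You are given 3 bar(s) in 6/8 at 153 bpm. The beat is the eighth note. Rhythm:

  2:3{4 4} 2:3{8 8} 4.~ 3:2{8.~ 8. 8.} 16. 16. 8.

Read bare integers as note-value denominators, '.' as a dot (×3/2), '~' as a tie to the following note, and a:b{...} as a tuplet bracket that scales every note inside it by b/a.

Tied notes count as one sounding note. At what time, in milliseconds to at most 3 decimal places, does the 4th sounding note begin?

1. 0.0ms @ 0 + 1176.471ms (3)
2. 1176.471ms @ 3 + 1176.471ms (3)
3. 2352.941ms @ 6 + 588.235ms (3/2)
4. 2941.176ms @ 15/2 + 588.235ms (3/2)
5. 3529.412ms @ 9 + 1960.784ms (5)
6. 5490.196ms @ 14 + 392.157ms (1)
7. 5882.353ms @ 15 + 294.118ms (3/4)
8. 6176.471ms @ 63/4 + 294.118ms (3/4)
9. 6470.588ms @ 33/2 + 588.235ms (3/2)

note 4 onset = 15/2b = 2941.176ms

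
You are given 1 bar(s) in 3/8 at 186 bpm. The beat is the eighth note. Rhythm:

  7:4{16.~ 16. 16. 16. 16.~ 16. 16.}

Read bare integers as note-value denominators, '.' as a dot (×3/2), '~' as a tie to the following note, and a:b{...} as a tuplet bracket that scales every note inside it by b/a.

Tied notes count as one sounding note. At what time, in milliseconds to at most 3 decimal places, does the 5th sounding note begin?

note 5 onset = 18/7b = 829.493ms

1. 0.0ms @ 0 + 276.498ms (6/7)
2. 276.498ms @ 6/7 + 138.249ms (3/7)
3. 414.747ms @ 9/7 + 138.249ms (3/7)
4. 552.995ms @ 12/7 + 276.498ms (6/7)
5. 829.493ms @ 18/7 + 138.249ms (3/7)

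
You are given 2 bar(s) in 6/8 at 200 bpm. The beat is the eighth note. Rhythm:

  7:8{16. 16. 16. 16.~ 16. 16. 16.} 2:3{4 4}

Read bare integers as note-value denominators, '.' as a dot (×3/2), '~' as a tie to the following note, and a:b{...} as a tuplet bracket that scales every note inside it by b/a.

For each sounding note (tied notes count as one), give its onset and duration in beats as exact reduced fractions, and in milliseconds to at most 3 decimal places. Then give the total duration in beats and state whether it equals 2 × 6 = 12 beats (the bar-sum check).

1) 0.0ms=0b +257.143ms=6/7b
2) 257.143ms=6/7b +257.143ms=6/7b
3) 514.286ms=12/7b +257.143ms=6/7b
4) 771.429ms=18/7b +514.286ms=12/7b
5) 1285.714ms=30/7b +257.143ms=6/7b
6) 1542.857ms=36/7b +257.143ms=6/7b
7) 1800.0ms=6b +900.0ms=3b
8) 2700.0ms=9b +900.0ms=3b
Σ=12b of 12 (200bpm 6/8) — PASS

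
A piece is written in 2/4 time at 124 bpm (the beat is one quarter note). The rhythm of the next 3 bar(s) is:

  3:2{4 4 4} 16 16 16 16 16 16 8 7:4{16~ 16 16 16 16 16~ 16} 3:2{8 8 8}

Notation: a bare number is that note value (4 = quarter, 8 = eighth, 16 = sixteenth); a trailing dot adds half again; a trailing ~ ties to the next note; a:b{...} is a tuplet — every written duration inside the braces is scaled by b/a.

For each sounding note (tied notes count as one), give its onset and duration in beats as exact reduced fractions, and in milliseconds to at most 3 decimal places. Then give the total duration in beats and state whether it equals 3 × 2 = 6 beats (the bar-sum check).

1) 0.0ms=0b +322.581ms=2/3b
2) 322.581ms=2/3b +322.581ms=2/3b
3) 645.161ms=4/3b +322.581ms=2/3b
4) 967.742ms=2b +120.968ms=1/4b
5) 1088.71ms=9/4b +120.968ms=1/4b
6) 1209.677ms=5/2b +120.968ms=1/4b
7) 1330.645ms=11/4b +120.968ms=1/4b
8) 1451.613ms=3b +120.968ms=1/4b
9) 1572.581ms=13/4b +120.968ms=1/4b
10) 1693.548ms=7/2b +241.935ms=1/2b
11) 1935.484ms=4b +138.249ms=2/7b
12) 2073.733ms=30/7b +69.124ms=1/7b
13) 2142.857ms=31/7b +69.124ms=1/7b
14) 2211.982ms=32/7b +69.124ms=1/7b
15) 2281.106ms=33/7b +138.249ms=2/7b
16) 2419.355ms=5b +161.29ms=1/3b
17) 2580.645ms=16/3b +161.29ms=1/3b
18) 2741.935ms=17/3b +161.29ms=1/3b
Σ=6b of 6 (124bpm 2/4) — PASS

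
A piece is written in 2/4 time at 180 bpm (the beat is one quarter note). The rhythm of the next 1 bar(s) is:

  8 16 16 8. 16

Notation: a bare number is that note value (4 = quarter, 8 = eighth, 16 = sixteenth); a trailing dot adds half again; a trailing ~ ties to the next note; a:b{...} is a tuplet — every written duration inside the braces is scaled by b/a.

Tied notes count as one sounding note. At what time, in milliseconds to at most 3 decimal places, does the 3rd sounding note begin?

note 3 onset = 3/4b = 250.0ms

1. 0.0ms @ 0 + 166.667ms (1/2)
2. 166.667ms @ 1/2 + 83.333ms (1/4)
3. 250.0ms @ 3/4 + 83.333ms (1/4)
4. 333.333ms @ 1 + 250.0ms (3/4)
5. 583.333ms @ 7/4 + 83.333ms (1/4)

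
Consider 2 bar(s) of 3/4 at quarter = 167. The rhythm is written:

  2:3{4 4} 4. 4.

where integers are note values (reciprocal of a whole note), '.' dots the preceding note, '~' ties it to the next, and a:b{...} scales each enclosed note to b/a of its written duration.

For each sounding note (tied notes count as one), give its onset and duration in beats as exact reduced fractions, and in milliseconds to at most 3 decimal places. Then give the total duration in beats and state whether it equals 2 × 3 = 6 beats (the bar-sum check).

1) 0.0ms=0b +538.922ms=3/2b
2) 538.922ms=3/2b +538.922ms=3/2b
3) 1077.844ms=3b +538.922ms=3/2b
4) 1616.766ms=9/2b +538.922ms=3/2b
Σ=6b of 6 (167bpm 3/4) — PASS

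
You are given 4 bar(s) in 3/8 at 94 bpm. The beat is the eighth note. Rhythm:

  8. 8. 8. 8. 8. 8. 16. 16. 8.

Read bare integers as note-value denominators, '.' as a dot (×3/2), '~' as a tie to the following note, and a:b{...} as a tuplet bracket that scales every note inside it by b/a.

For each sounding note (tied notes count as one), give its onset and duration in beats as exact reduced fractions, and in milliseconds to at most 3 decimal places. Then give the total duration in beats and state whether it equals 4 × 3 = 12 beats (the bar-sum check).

1) 0.0ms=0b +957.447ms=3/2b
2) 957.447ms=3/2b +957.447ms=3/2b
3) 1914.894ms=3b +957.447ms=3/2b
4) 2872.34ms=9/2b +957.447ms=3/2b
5) 3829.787ms=6b +957.447ms=3/2b
6) 4787.234ms=15/2b +957.447ms=3/2b
7) 5744.681ms=9b +478.723ms=3/4b
8) 6223.404ms=39/4b +478.723ms=3/4b
9) 6702.128ms=21/2b +957.447ms=3/2b
Σ=12b of 12 (94bpm 3/8) — PASS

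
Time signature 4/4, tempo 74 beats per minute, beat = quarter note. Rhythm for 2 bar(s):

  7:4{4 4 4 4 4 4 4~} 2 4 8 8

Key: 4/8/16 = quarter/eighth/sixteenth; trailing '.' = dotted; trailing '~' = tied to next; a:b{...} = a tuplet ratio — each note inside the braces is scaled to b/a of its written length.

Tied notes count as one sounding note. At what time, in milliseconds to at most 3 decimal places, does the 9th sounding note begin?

1. 0.0ms @ 0 + 463.32ms (4/7)
2. 463.32ms @ 4/7 + 463.32ms (4/7)
3. 926.641ms @ 8/7 + 463.32ms (4/7)
4. 1389.961ms @ 12/7 + 463.32ms (4/7)
5. 1853.282ms @ 16/7 + 463.32ms (4/7)
6. 2316.602ms @ 20/7 + 463.32ms (4/7)
7. 2779.923ms @ 24/7 + 2084.942ms (18/7)
8. 4864.865ms @ 6 + 810.811ms (1)
9. 5675.676ms @ 7 + 405.405ms (1/2)
10. 6081.081ms @ 15/2 + 405.405ms (1/2)

note 9 onset = 7b = 5675.676ms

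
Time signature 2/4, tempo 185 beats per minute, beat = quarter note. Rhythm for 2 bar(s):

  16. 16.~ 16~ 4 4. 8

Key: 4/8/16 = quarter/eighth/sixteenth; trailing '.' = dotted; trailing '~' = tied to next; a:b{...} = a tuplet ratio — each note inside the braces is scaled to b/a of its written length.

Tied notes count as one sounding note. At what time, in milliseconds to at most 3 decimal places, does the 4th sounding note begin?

note 4 onset = 7/2b = 1135.135ms

1. 0.0ms @ 0 + 121.622ms (3/8)
2. 121.622ms @ 3/8 + 527.027ms (13/8)
3. 648.649ms @ 2 + 486.486ms (3/2)
4. 1135.135ms @ 7/2 + 162.162ms (1/2)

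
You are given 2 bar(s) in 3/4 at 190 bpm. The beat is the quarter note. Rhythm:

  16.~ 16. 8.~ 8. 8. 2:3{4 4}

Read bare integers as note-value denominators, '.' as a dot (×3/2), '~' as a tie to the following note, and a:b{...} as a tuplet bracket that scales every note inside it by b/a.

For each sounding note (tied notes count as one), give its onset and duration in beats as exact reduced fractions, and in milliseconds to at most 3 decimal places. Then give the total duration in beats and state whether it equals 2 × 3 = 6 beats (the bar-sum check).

1) 0.0ms=0b +236.842ms=3/4b
2) 236.842ms=3/4b +473.684ms=3/2b
3) 710.526ms=9/4b +236.842ms=3/4b
4) 947.368ms=3b +473.684ms=3/2b
5) 1421.053ms=9/2b +473.684ms=3/2b
Σ=6b of 6 (190bpm 3/4) — PASS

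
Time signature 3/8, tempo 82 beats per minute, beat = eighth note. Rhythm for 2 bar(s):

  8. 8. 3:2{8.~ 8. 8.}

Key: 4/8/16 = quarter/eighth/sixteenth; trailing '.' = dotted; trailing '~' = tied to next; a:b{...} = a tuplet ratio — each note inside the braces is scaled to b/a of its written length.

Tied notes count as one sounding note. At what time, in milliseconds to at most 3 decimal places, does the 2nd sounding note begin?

note 2 onset = 3/2b = 1097.561ms

1. 0.0ms @ 0 + 1097.561ms (3/2)
2. 1097.561ms @ 3/2 + 1097.561ms (3/2)
3. 2195.122ms @ 3 + 1463.415ms (2)
4. 3658.537ms @ 5 + 731.707ms (1)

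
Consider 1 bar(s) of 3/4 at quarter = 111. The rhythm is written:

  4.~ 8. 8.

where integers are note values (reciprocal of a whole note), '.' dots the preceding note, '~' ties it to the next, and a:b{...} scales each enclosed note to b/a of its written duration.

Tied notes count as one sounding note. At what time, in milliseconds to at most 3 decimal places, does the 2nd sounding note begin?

note 2 onset = 9/4b = 1216.216ms

1. 0.0ms @ 0 + 1216.216ms (9/4)
2. 1216.216ms @ 9/4 + 405.405ms (3/4)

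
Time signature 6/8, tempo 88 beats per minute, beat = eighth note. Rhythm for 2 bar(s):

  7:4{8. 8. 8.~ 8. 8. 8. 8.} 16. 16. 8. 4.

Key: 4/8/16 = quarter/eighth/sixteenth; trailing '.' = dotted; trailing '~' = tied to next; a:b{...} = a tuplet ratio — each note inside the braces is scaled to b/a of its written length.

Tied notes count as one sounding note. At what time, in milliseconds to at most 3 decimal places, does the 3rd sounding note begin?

1. 0.0ms @ 0 + 584.416ms (6/7)
2. 584.416ms @ 6/7 + 584.416ms (6/7)
3. 1168.831ms @ 12/7 + 1168.831ms (12/7)
4. 2337.662ms @ 24/7 + 584.416ms (6/7)
5. 2922.078ms @ 30/7 + 584.416ms (6/7)
6. 3506.494ms @ 36/7 + 584.416ms (6/7)
7. 4090.909ms @ 6 + 511.364ms (3/4)
8. 4602.273ms @ 27/4 + 511.364ms (3/4)
9. 5113.636ms @ 15/2 + 1022.727ms (3/2)
10. 6136.364ms @ 9 + 2045.455ms (3)

note 3 onset = 12/7b = 1168.831ms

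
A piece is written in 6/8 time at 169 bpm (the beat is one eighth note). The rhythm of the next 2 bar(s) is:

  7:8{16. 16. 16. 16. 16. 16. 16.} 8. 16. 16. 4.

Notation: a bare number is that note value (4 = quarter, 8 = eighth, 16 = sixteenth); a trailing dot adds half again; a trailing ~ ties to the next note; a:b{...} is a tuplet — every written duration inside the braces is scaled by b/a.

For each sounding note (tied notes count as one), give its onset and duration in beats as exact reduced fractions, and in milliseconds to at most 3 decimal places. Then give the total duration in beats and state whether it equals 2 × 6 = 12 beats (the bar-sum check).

1) 0.0ms=0b +304.311ms=6/7b
2) 304.311ms=6/7b +304.311ms=6/7b
3) 608.622ms=12/7b +304.311ms=6/7b
4) 912.933ms=18/7b +304.311ms=6/7b
5) 1217.244ms=24/7b +304.311ms=6/7b
6) 1521.555ms=30/7b +304.311ms=6/7b
7) 1825.866ms=36/7b +304.311ms=6/7b
8) 2130.178ms=6b +532.544ms=3/2b
9) 2662.722ms=15/2b +266.272ms=3/4b
10) 2928.994ms=33/4b +266.272ms=3/4b
11) 3195.266ms=9b +1065.089ms=3b
Σ=12b of 12 (169bpm 6/8) — PASS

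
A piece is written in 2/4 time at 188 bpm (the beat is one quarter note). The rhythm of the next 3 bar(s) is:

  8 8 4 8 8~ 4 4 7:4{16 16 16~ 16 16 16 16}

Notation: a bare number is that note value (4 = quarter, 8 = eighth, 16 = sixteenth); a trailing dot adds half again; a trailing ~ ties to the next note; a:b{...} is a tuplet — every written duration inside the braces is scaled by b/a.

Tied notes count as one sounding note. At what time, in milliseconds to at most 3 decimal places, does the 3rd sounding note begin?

note 3 onset = 1b = 319.149ms

1. 0.0ms @ 0 + 159.574ms (1/2)
2. 159.574ms @ 1/2 + 159.574ms (1/2)
3. 319.149ms @ 1 + 319.149ms (1)
4. 638.298ms @ 2 + 159.574ms (1/2)
5. 797.872ms @ 5/2 + 478.723ms (3/2)
6. 1276.596ms @ 4 + 319.149ms (1)
7. 1595.745ms @ 5 + 45.593ms (1/7)
8. 1641.337ms @ 36/7 + 45.593ms (1/7)
9. 1686.93ms @ 37/7 + 91.185ms (2/7)
10. 1778.116ms @ 39/7 + 45.593ms (1/7)
11. 1823.708ms @ 40/7 + 45.593ms (1/7)
12. 1869.301ms @ 41/7 + 45.593ms (1/7)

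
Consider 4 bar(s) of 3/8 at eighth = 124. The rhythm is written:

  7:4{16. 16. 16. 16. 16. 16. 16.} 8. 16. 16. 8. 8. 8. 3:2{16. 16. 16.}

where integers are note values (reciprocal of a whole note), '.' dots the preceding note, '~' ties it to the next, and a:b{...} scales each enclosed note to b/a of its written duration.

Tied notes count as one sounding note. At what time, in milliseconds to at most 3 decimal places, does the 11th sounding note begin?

1. 0.0ms @ 0 + 207.373ms (3/7)
2. 207.373ms @ 3/7 + 207.373ms (3/7)
3. 414.747ms @ 6/7 + 207.373ms (3/7)
4. 622.12ms @ 9/7 + 207.373ms (3/7)
5. 829.493ms @ 12/7 + 207.373ms (3/7)
6. 1036.866ms @ 15/7 + 207.373ms (3/7)
7. 1244.24ms @ 18/7 + 207.373ms (3/7)
8. 1451.613ms @ 3 + 725.806ms (3/2)
9. 2177.419ms @ 9/2 + 362.903ms (3/4)
10. 2540.323ms @ 21/4 + 362.903ms (3/4)
11. 2903.226ms @ 6 + 725.806ms (3/2)
12. 3629.032ms @ 15/2 + 725.806ms (3/2)
13. 4354.839ms @ 9 + 725.806ms (3/2)
14. 5080.645ms @ 21/2 + 241.935ms (1/2)
15. 5322.581ms @ 11 + 241.935ms (1/2)
16. 5564.516ms @ 23/2 + 241.935ms (1/2)

note 11 onset = 6b = 2903.226ms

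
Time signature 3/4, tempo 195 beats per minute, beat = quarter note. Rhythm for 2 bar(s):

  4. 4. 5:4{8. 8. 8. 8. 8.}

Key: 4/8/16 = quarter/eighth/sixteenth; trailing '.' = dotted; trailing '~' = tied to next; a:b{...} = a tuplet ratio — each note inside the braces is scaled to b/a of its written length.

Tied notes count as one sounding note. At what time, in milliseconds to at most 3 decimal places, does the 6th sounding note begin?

1. 0.0ms @ 0 + 461.538ms (3/2)
2. 461.538ms @ 3/2 + 461.538ms (3/2)
3. 923.077ms @ 3 + 184.615ms (3/5)
4. 1107.692ms @ 18/5 + 184.615ms (3/5)
5. 1292.308ms @ 21/5 + 184.615ms (3/5)
6. 1476.923ms @ 24/5 + 184.615ms (3/5)
7. 1661.538ms @ 27/5 + 184.615ms (3/5)

note 6 onset = 24/5b = 1476.923ms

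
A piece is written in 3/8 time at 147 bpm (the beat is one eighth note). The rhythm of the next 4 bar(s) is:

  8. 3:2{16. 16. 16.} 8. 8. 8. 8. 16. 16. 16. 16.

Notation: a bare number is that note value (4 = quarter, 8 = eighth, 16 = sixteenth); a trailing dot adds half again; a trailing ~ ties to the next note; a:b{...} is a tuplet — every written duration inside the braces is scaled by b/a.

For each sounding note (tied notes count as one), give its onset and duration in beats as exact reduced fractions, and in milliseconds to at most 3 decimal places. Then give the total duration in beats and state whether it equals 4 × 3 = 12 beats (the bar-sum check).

1) 0.0ms=0b +612.245ms=3/2b
2) 612.245ms=3/2b +204.082ms=1/2b
3) 816.327ms=2b +204.082ms=1/2b
4) 1020.408ms=5/2b +204.082ms=1/2b
5) 1224.49ms=3b +612.245ms=3/2b
6) 1836.735ms=9/2b +612.245ms=3/2b
7) 2448.98ms=6b +612.245ms=3/2b
8) 3061.224ms=15/2b +612.245ms=3/2b
9) 3673.469ms=9b +306.122ms=3/4b
10) 3979.592ms=39/4b +306.122ms=3/4b
11) 4285.714ms=21/2b +306.122ms=3/4b
12) 4591.837ms=45/4b +306.122ms=3/4b
Σ=12b of 12 (147bpm 3/8) — PASS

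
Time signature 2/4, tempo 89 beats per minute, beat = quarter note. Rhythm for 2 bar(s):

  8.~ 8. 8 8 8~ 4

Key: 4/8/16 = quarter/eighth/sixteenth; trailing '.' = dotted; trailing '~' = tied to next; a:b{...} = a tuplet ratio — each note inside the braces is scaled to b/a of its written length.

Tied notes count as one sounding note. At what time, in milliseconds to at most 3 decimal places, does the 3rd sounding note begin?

1. 0.0ms @ 0 + 1011.236ms (3/2)
2. 1011.236ms @ 3/2 + 337.079ms (1/2)
3. 1348.315ms @ 2 + 337.079ms (1/2)
4. 1685.393ms @ 5/2 + 1011.236ms (3/2)

note 3 onset = 2b = 1348.315ms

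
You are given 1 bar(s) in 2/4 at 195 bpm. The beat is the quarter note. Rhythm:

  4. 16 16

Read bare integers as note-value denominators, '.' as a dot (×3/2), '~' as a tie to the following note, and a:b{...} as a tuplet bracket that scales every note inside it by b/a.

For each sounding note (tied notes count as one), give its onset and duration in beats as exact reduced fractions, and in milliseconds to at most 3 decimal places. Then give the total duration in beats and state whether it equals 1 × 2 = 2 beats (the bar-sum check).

1) 0.0ms=0b +461.538ms=3/2b
2) 461.538ms=3/2b +76.923ms=1/4b
3) 538.462ms=7/4b +76.923ms=1/4b
Σ=2b of 2 (195bpm 2/4) — PASS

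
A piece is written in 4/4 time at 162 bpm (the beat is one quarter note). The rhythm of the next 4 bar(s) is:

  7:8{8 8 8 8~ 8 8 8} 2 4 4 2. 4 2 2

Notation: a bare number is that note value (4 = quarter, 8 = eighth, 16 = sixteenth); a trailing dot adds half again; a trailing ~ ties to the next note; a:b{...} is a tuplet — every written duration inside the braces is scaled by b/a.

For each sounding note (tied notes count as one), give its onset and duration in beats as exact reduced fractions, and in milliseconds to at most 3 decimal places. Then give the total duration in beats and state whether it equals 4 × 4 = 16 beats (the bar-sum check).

1) 0.0ms=0b +211.64ms=4/7b
2) 211.64ms=4/7b +211.64ms=4/7b
3) 423.28ms=8/7b +211.64ms=4/7b
4) 634.921ms=12/7b +423.28ms=8/7b
5) 1058.201ms=20/7b +211.64ms=4/7b
6) 1269.841ms=24/7b +211.64ms=4/7b
7) 1481.481ms=4b +740.741ms=2b
8) 2222.222ms=6b +370.37ms=1b
9) 2592.593ms=7b +370.37ms=1b
10) 2962.963ms=8b +1111.111ms=3b
11) 4074.074ms=11b +370.37ms=1b
12) 4444.444ms=12b +740.741ms=2b
13) 5185.185ms=14b +740.741ms=2b
Σ=16b of 16 (162bpm 4/4) — PASS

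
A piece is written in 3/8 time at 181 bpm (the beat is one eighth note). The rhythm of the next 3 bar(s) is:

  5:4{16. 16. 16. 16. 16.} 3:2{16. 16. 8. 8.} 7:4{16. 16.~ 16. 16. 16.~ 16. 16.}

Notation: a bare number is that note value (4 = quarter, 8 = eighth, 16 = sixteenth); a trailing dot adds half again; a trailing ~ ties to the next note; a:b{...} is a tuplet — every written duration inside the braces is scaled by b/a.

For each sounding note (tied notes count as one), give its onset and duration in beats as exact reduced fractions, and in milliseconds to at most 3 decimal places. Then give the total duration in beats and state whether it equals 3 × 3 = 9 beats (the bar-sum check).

1) 0.0ms=0b +198.895ms=3/5b
2) 198.895ms=3/5b +198.895ms=3/5b
3) 397.79ms=6/5b +198.895ms=3/5b
4) 596.685ms=9/5b +198.895ms=3/5b
5) 795.58ms=12/5b +198.895ms=3/5b
6) 994.475ms=3b +165.746ms=1/2b
7) 1160.221ms=7/2b +165.746ms=1/2b
8) 1325.967ms=4b +331.492ms=1b
9) 1657.459ms=5b +331.492ms=1b
10) 1988.95ms=6b +142.068ms=3/7b
11) 2131.018ms=45/7b +284.136ms=6/7b
12) 2415.154ms=51/7b +142.068ms=3/7b
13) 2557.222ms=54/7b +284.136ms=6/7b
14) 2841.358ms=60/7b +142.068ms=3/7b
Σ=9b of 9 (181bpm 3/8) — PASS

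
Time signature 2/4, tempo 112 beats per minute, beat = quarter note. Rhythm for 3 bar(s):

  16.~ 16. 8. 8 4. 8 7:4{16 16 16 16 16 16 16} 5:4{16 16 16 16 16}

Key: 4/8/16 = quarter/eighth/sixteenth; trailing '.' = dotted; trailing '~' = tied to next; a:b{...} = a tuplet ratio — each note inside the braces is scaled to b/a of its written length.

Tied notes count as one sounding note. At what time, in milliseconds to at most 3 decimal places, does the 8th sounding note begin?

1. 0.0ms @ 0 + 401.786ms (3/4)
2. 401.786ms @ 3/4 + 401.786ms (3/4)
3. 803.571ms @ 3/2 + 267.857ms (1/2)
4. 1071.429ms @ 2 + 803.571ms (3/2)
5. 1875.0ms @ 7/2 + 267.857ms (1/2)
6. 2142.857ms @ 4 + 76.531ms (1/7)
7. 2219.388ms @ 29/7 + 76.531ms (1/7)
8. 2295.918ms @ 30/7 + 76.531ms (1/7)
9. 2372.449ms @ 31/7 + 76.531ms (1/7)
10. 2448.98ms @ 32/7 + 76.531ms (1/7)
11. 2525.51ms @ 33/7 + 76.531ms (1/7)
12. 2602.041ms @ 34/7 + 76.531ms (1/7)
13. 2678.571ms @ 5 + 107.143ms (1/5)
14. 2785.714ms @ 26/5 + 107.143ms (1/5)
15. 2892.857ms @ 27/5 + 107.143ms (1/5)
16. 3000.0ms @ 28/5 + 107.143ms (1/5)
17. 3107.143ms @ 29/5 + 107.143ms (1/5)

note 8 onset = 30/7b = 2295.918ms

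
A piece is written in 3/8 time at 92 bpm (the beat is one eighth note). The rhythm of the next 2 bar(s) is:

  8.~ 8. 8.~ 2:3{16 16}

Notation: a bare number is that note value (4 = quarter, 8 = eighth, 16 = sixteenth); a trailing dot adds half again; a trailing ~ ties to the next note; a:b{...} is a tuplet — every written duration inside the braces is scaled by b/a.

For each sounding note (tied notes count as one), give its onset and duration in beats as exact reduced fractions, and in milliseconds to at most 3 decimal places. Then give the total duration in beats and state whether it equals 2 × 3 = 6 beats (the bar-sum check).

1) 0.0ms=0b +1956.522ms=3b
2) 1956.522ms=3b +1467.391ms=9/4b
3) 3423.913ms=21/4b +489.13ms=3/4b
Σ=6b of 6 (92bpm 3/8) — PASS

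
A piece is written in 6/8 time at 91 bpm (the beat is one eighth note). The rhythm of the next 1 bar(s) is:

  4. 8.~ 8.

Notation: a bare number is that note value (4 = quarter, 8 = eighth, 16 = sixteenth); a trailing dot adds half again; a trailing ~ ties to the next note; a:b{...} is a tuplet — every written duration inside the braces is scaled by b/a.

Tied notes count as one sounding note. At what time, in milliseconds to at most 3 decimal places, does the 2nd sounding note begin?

note 2 onset = 3b = 1978.022ms

1. 0.0ms @ 0 + 1978.022ms (3)
2. 1978.022ms @ 3 + 1978.022ms (3)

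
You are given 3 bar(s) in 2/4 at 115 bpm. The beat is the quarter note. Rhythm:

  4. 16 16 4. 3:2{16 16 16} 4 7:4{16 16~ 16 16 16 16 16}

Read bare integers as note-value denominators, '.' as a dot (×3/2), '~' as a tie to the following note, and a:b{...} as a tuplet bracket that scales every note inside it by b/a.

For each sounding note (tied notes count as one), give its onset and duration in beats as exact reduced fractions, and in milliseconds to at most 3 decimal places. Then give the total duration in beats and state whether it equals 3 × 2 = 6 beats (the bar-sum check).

1) 0.0ms=0b +782.609ms=3/2b
2) 782.609ms=3/2b +130.435ms=1/4b
3) 913.043ms=7/4b +130.435ms=1/4b
4) 1043.478ms=2b +782.609ms=3/2b
5) 1826.087ms=7/2b +86.957ms=1/6b
6) 1913.043ms=11/3b +86.957ms=1/6b
7) 2000.0ms=23/6b +86.957ms=1/6b
8) 2086.957ms=4b +521.739ms=1b
9) 2608.696ms=5b +74.534ms=1/7b
10) 2683.23ms=36/7b +149.068ms=2/7b
11) 2832.298ms=38/7b +74.534ms=1/7b
12) 2906.832ms=39/7b +74.534ms=1/7b
13) 2981.366ms=40/7b +74.534ms=1/7b
14) 3055.901ms=41/7b +74.534ms=1/7b
Σ=6b of 6 (115bpm 2/4) — PASS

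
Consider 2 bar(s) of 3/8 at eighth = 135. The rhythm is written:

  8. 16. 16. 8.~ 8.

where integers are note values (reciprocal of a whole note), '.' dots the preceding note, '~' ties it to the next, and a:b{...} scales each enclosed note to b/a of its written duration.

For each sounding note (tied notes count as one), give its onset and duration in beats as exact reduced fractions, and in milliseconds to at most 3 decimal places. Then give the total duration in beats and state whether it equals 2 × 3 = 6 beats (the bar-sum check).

1) 0.0ms=0b +666.667ms=3/2b
2) 666.667ms=3/2b +333.333ms=3/4b
3) 1000.0ms=9/4b +333.333ms=3/4b
4) 1333.333ms=3b +1333.333ms=3b
Σ=6b of 6 (135bpm 3/8) — PASS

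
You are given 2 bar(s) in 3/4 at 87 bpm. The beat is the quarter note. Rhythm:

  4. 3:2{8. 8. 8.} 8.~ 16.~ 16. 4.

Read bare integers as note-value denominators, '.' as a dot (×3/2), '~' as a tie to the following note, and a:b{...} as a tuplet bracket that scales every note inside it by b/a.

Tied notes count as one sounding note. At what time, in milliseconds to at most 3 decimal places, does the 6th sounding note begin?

1. 0.0ms @ 0 + 1034.483ms (3/2)
2. 1034.483ms @ 3/2 + 344.828ms (1/2)
3. 1379.31ms @ 2 + 344.828ms (1/2)
4. 1724.138ms @ 5/2 + 344.828ms (1/2)
5. 2068.966ms @ 3 + 1034.483ms (3/2)
6. 3103.448ms @ 9/2 + 1034.483ms (3/2)

note 6 onset = 9/2b = 3103.448ms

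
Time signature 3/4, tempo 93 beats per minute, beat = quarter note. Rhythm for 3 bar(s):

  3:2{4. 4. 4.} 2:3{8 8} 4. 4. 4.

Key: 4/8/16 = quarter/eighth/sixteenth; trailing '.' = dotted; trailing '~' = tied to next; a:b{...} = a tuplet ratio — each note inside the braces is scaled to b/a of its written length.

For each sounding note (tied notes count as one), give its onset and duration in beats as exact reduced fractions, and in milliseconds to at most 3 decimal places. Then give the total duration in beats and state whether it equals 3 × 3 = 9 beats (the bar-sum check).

1) 0.0ms=0b +645.161ms=1b
2) 645.161ms=1b +645.161ms=1b
3) 1290.323ms=2b +645.161ms=1b
4) 1935.484ms=3b +483.871ms=3/4b
5) 2419.355ms=15/4b +483.871ms=3/4b
6) 2903.226ms=9/2b +967.742ms=3/2b
7) 3870.968ms=6b +967.742ms=3/2b
8) 4838.71ms=15/2b +967.742ms=3/2b
Σ=9b of 9 (93bpm 3/4) — PASS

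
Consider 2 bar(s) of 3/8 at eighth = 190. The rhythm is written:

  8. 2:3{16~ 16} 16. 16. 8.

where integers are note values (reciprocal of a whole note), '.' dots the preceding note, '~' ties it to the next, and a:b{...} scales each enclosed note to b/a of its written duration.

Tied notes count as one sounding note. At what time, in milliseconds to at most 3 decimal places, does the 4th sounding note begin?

1. 0.0ms @ 0 + 473.684ms (3/2)
2. 473.684ms @ 3/2 + 473.684ms (3/2)
3. 947.368ms @ 3 + 236.842ms (3/4)
4. 1184.211ms @ 15/4 + 236.842ms (3/4)
5. 1421.053ms @ 9/2 + 473.684ms (3/2)

note 4 onset = 15/4b = 1184.211ms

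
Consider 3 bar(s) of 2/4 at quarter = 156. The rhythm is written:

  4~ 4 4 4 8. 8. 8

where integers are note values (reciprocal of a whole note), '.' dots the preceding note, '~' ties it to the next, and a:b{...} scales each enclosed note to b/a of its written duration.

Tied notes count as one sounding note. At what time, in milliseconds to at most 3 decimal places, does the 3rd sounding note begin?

note 3 onset = 3b = 1153.846ms

1. 0.0ms @ 0 + 769.231ms (2)
2. 769.231ms @ 2 + 384.615ms (1)
3. 1153.846ms @ 3 + 384.615ms (1)
4. 1538.462ms @ 4 + 288.462ms (3/4)
5. 1826.923ms @ 19/4 + 288.462ms (3/4)
6. 2115.385ms @ 11/2 + 192.308ms (1/2)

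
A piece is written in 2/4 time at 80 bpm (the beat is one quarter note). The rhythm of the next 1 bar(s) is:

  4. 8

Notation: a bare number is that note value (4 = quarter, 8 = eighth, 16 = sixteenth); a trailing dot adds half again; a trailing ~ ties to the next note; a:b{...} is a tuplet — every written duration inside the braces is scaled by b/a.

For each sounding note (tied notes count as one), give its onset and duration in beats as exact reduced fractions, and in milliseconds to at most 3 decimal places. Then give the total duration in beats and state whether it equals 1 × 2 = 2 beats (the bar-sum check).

1) 0.0ms=0b +1125.0ms=3/2b
2) 1125.0ms=3/2b +375.0ms=1/2b
Σ=2b of 2 (80bpm 2/4) — PASS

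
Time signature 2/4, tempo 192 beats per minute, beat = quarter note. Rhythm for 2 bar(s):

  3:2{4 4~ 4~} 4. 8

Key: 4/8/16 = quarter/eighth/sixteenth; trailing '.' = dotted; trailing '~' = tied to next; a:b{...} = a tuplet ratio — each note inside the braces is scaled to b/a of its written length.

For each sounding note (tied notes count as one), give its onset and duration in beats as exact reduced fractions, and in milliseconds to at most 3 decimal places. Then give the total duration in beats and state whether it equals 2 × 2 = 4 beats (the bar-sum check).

1) 0.0ms=0b +208.333ms=2/3b
2) 208.333ms=2/3b +885.417ms=17/6b
3) 1093.75ms=7/2b +156.25ms=1/2b
Σ=4b of 4 (192bpm 2/4) — PASS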